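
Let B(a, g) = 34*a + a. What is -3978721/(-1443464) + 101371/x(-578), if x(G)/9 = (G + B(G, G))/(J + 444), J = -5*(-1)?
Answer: -238805134877/993824964 ≈ -240.29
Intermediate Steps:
J = 5
B(a, g) = 35*a
x(G) = 324*G/449 (x(G) = 9*((G + 35*G)/(5 + 444)) = 9*((36*G)/449) = 9*((36*G)*(1/449)) = 9*(36*G/449) = 324*G/449)
-3978721/(-1443464) + 101371/x(-578) = -3978721/(-1443464) + 101371/(((324/449)*(-578))) = -3978721*(-1/1443464) + 101371/(-187272/449) = 3978721/1443464 + 101371*(-449/187272) = 3978721/1443464 - 2677387/11016 = -238805134877/993824964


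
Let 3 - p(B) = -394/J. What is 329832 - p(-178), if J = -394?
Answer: 329830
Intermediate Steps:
p(B) = 2 (p(B) = 3 - (-394)/(-394) = 3 - (-394)*(-1)/394 = 3 - 1*1 = 3 - 1 = 2)
329832 - p(-178) = 329832 - 1*2 = 329832 - 2 = 329830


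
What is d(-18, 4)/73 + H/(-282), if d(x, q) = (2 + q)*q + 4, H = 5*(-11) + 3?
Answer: 5846/10293 ≈ 0.56796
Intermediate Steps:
H = -52 (H = -55 + 3 = -52)
d(x, q) = 4 + q*(2 + q) (d(x, q) = q*(2 + q) + 4 = 4 + q*(2 + q))
d(-18, 4)/73 + H/(-282) = (4 + 4² + 2*4)/73 - 52/(-282) = (4 + 16 + 8)*(1/73) - 52*(-1/282) = 28*(1/73) + 26/141 = 28/73 + 26/141 = 5846/10293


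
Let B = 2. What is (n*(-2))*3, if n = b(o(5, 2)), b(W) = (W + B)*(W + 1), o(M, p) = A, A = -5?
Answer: -72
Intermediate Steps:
o(M, p) = -5
b(W) = (1 + W)*(2 + W) (b(W) = (W + 2)*(W + 1) = (2 + W)*(1 + W) = (1 + W)*(2 + W))
n = 12 (n = 2 + (-5)² + 3*(-5) = 2 + 25 - 15 = 12)
(n*(-2))*3 = (12*(-2))*3 = -24*3 = -72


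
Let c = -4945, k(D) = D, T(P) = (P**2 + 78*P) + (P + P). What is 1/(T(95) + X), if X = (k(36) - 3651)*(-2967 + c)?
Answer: 1/28618505 ≈ 3.4942e-8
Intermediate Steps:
T(P) = P**2 + 80*P (T(P) = (P**2 + 78*P) + 2*P = P**2 + 80*P)
X = 28601880 (X = (36 - 3651)*(-2967 - 4945) = -3615*(-7912) = 28601880)
1/(T(95) + X) = 1/(95*(80 + 95) + 28601880) = 1/(95*175 + 28601880) = 1/(16625 + 28601880) = 1/28618505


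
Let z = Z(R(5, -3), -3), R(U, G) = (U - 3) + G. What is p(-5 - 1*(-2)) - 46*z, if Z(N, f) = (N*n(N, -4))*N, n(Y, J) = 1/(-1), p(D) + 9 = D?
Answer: 34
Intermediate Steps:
p(D) = -9 + D
n(Y, J) = -1
R(U, G) = -3 + G + U (R(U, G) = (-3 + U) + G = -3 + G + U)
Z(N, f) = -N**2 (Z(N, f) = (N*(-1))*N = (-N)*N = -N**2)
z = -1 (z = -(-3 - 3 + 5)**2 = -1*(-1)**2 = -1*1 = -1)
p(-5 - 1*(-2)) - 46*z = (-9 + (-5 - 1*(-2))) - 46*(-1) = (-9 + (-5 + 2)) + 46 = (-9 - 3) + 46 = -12 + 46 = 34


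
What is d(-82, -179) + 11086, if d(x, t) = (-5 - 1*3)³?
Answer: 10574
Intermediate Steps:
d(x, t) = -512 (d(x, t) = (-5 - 3)³ = (-8)³ = -512)
d(-82, -179) + 11086 = -512 + 11086 = 10574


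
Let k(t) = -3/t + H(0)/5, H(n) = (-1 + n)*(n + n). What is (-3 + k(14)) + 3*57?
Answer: 2349/14 ≈ 167.79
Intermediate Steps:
H(n) = 2*n*(-1 + n) (H(n) = (-1 + n)*(2*n) = 2*n*(-1 + n))
k(t) = -3/t (k(t) = -3/t + (2*0*(-1 + 0))/5 = -3/t + (2*0*(-1))*(⅕) = -3/t + 0*(⅕) = -3/t + 0 = -3/t)
(-3 + k(14)) + 3*57 = (-3 - 3/14) + 3*57 = (-3 - 3*1/14) + 171 = (-3 - 3/14) + 171 = -45/14 + 171 = 2349/14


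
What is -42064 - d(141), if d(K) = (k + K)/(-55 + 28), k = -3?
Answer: -378530/9 ≈ -42059.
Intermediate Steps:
d(K) = ⅑ - K/27 (d(K) = (-3 + K)/(-55 + 28) = (-3 + K)/(-27) = (-3 + K)*(-1/27) = ⅑ - K/27)
-42064 - d(141) = -42064 - (⅑ - 1/27*141) = -42064 - (⅑ - 47/9) = -42064 - 1*(-46/9) = -42064 + 46/9 = -378530/9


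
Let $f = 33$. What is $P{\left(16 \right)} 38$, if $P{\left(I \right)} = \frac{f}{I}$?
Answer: $\frac{627}{8} \approx 78.375$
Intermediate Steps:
$P{\left(I \right)} = \frac{33}{I}$
$P{\left(16 \right)} 38 = \frac{33}{16} \cdot 38 = \frac{627}{8}$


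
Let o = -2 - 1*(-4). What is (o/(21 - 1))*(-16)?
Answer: -8/5 ≈ -1.6000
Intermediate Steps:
o = 2 (o = -2 + 4 = 2)
(o/(21 - 1))*(-16) = (2/(21 - 1))*(-16) = (2/20)*(-16) = (2*(1/20))*(-16) = (⅒)*(-16) = -8/5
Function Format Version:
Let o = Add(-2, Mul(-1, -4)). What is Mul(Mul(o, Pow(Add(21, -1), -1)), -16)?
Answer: Rational(-8, 5) ≈ -1.6000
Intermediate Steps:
o = 2 (o = Add(-2, 4) = 2)
Mul(Mul(o, Pow(Add(21, -1), -1)), -16) = Mul(Mul(2, Pow(Add(21, -1), -1)), -16) = Mul(Mul(2, Pow(20, -1)), -16) = Mul(Mul(2, Rational(1, 20)), -16) = Mul(Rational(1, 10), -16) = Rational(-8, 5)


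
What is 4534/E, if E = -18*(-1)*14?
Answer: 2267/126 ≈ 17.992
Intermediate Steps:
E = 252 (E = 18*14 = 252)
4534/E = 4534/252 = 4534*(1/252) = 2267/126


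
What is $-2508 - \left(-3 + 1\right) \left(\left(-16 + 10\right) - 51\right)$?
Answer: $-2622$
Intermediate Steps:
$-2508 - \left(-3 + 1\right) \left(\left(-16 + 10\right) - 51\right) = -2508 - - 2 \left(-6 - 51\right) = -2508 - \left(-2\right) \left(-57\right) = -2508 - 114 = -2622$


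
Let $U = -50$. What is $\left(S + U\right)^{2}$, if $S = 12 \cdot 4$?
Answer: $4$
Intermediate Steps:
$S = 48$
$\left(S + U\right)^{2} = \left(48 - 50\right)^{2} = \left(-2\right)^{2} = 4$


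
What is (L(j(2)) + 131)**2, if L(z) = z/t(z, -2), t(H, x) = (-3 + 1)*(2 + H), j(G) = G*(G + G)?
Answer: 426409/25 ≈ 17056.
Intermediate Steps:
j(G) = 2*G**2 (j(G) = G*(2*G) = 2*G**2)
t(H, x) = -4 - 2*H (t(H, x) = -2*(2 + H) = -4 - 2*H)
L(z) = z/(-4 - 2*z)
(L(j(2)) + 131)**2 = (-2*2**2/(4 + 2*(2*2**2)) + 131)**2 = (-2*4/(4 + 2*(2*4)) + 131)**2 = (-1*8/(4 + 2*8) + 131)**2 = (-1*8/(4 + 16) + 131)**2 = (-1*8/20 + 131)**2 = (-1*8*1/20 + 131)**2 = (-2/5 + 131)**2 = (653/5)**2 = 426409/25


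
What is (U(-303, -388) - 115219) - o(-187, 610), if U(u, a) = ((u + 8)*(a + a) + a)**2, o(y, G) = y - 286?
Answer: 52226760278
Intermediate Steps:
o(y, G) = -286 + y
U(u, a) = (a + 2*a*(8 + u))**2 (U(u, a) = ((8 + u)*(2*a) + a)**2 = (2*a*(8 + u) + a)**2 = (a + 2*a*(8 + u))**2)
(U(-303, -388) - 115219) - o(-187, 610) = ((-388)**2*(17 + 2*(-303))**2 - 115219) - (-286 - 187) = (150544*(17 - 606)**2 - 115219) - 1*(-473) = (150544*(-589)**2 - 115219) + 473 = (150544*346921 - 115219) + 473 = (52226875024 - 115219) + 473 = 52226759805 + 473 = 52226760278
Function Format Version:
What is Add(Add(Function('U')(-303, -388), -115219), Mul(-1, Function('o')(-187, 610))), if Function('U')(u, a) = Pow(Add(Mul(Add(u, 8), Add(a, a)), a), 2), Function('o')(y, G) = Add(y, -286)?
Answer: 52226760278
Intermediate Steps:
Function('o')(y, G) = Add(-286, y)
Function('U')(u, a) = Pow(Add(a, Mul(2, a, Add(8, u))), 2) (Function('U')(u, a) = Pow(Add(Mul(Add(8, u), Mul(2, a)), a), 2) = Pow(Add(Mul(2, a, Add(8, u)), a), 2) = Pow(Add(a, Mul(2, a, Add(8, u))), 2))
Add(Add(Function('U')(-303, -388), -115219), Mul(-1, Function('o')(-187, 610))) = Add(Add(Mul(Pow(-388, 2), Pow(Add(17, Mul(2, -303)), 2)), -115219), Mul(-1, Add(-286, -187))) = Add(Add(Mul(150544, Pow(Add(17, -606), 2)), -115219), Mul(-1, -473)) = Add(Add(Mul(150544, Pow(-589, 2)), -115219), 473) = Add(Add(Mul(150544, 346921), -115219), 473) = Add(Add(52226875024, -115219), 473) = Add(52226759805, 473) = 52226760278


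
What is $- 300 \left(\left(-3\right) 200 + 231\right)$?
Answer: $110700$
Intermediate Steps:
$- 300 \left(\left(-3\right) 200 + 231\right) = - 300 \left(-600 + 231\right) = \left(-300\right) \left(-369\right) = 110700$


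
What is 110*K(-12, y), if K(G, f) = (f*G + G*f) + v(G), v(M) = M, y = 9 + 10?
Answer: -51480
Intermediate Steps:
y = 19
K(G, f) = G + 2*G*f (K(G, f) = (f*G + G*f) + G = (G*f + G*f) + G = 2*G*f + G = G + 2*G*f)
110*K(-12, y) = 110*(-12*(1 + 2*19)) = 110*(-12*(1 + 38)) = 110*(-12*39) = 110*(-468) = -51480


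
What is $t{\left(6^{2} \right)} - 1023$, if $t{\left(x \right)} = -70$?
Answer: $-1093$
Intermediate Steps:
$t{\left(6^{2} \right)} - 1023 = -70 - 1023 = -1093$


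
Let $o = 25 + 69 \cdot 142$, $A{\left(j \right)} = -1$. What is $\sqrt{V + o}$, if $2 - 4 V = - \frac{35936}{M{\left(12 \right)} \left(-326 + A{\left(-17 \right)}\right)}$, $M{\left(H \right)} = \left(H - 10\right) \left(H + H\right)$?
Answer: $\frac{2 \sqrt{262588957}}{327} \approx 99.111$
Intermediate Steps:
$M{\left(H \right)} = 2 H \left(-10 + H\right)$ ($M{\left(H \right)} = \left(-10 + H\right) 2 H = 2 H \left(-10 + H\right)$)
$o = 9823$ ($o = 25 + 9798 = 9823$)
$V = - \frac{71}{981}$ ($V = \frac{1}{2} - \frac{\left(-35936\right) \frac{1}{2 \cdot 12 \left(-10 + 12\right) \left(-326 - 1\right)}}{4} = \frac{1}{2} - \frac{\left(-35936\right) \frac{1}{2 \cdot 12 \cdot 2 \left(-327\right)}}{4} = \frac{1}{2} - \frac{\left(-35936\right) \frac{1}{48 \left(-327\right)}}{4} = \frac{1}{2} - \frac{\left(-35936\right) \frac{1}{-15696}}{4} = \frac{1}{2} - \frac{\left(-35936\right) \left(- \frac{1}{15696}\right)}{4} = \frac{1}{2} - \frac{1123}{1962} = - \frac{71}{981} \approx -0.072375$)
$\sqrt{V + o} = \sqrt{- \frac{71}{981} + 9823} = \sqrt{\frac{9636292}{981}} = \frac{2 \sqrt{262588957}}{327}$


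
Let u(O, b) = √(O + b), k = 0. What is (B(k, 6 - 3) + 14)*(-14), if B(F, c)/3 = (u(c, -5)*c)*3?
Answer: -196 - 378*I*√2 ≈ -196.0 - 534.57*I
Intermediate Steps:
B(F, c) = 9*c*√(-5 + c) (B(F, c) = 3*((√(c - 5)*c)*3) = 3*((√(-5 + c)*c)*3) = 3*((c*√(-5 + c))*3) = 3*(3*c*√(-5 + c)) = 9*c*√(-5 + c))
(B(k, 6 - 3) + 14)*(-14) = (9*(6 - 3)*√(-5 + (6 - 3)) + 14)*(-14) = (9*3*√(-5 + 3) + 14)*(-14) = (9*3*√(-2) + 14)*(-14) = (9*3*(I*√2) + 14)*(-14) = (27*I*√2 + 14)*(-14) = (14 + 27*I*√2)*(-14) = -196 - 378*I*√2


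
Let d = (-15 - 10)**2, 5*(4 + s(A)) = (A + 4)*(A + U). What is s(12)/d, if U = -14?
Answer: -52/3125 ≈ -0.016640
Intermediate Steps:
s(A) = -4 + (-14 + A)*(4 + A)/5 (s(A) = -4 + ((A + 4)*(A - 14))/5 = -4 + ((4 + A)*(-14 + A))/5 = -4 + ((-14 + A)*(4 + A))/5 = -4 + (-14 + A)*(4 + A)/5)
d = 625 (d = (-25)**2 = 625)
s(12)/d = (-76/5 - 2*12 + (1/5)*12**2)/625 = (-76/5 - 24 + (1/5)*144)*(1/625) = (-76/5 - 24 + 144/5)*(1/625) = -52/5*1/625 = -52/3125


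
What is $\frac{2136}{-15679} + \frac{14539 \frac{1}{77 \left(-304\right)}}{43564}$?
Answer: $- \frac{311200807459}{2284085612864} \approx -0.13625$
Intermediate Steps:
$\frac{2136}{-15679} + \frac{14539 \frac{1}{77 \left(-304\right)}}{43564} = 2136 \left(- \frac{1}{15679}\right) + \frac{14539}{-23408} \cdot \frac{1}{43564} = - \frac{2136}{15679} + 14539 \left(- \frac{1}{23408}\right) \frac{1}{43564} = - \frac{2136}{15679} - \frac{2077}{145678016} = - \frac{311200807459}{2284085612864}$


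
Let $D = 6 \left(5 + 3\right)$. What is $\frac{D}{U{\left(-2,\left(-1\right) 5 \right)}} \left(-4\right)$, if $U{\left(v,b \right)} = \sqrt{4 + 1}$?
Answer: $- \frac{192 \sqrt{5}}{5} \approx -85.865$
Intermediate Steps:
$U{\left(v,b \right)} = \sqrt{5}$
$D = 48$ ($D = 6 \cdot 8 = 48$)
$\frac{D}{U{\left(-2,\left(-1\right) 5 \right)}} \left(-4\right) = \frac{1}{\sqrt{5}} \cdot 48 \left(-4\right) = \frac{\sqrt{5}}{5} \cdot 48 \left(-4\right) = \frac{48 \sqrt{5}}{5} \left(-4\right) = - \frac{192 \sqrt{5}}{5}$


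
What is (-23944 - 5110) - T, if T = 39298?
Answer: -68352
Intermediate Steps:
(-23944 - 5110) - T = (-23944 - 5110) - 1*39298 = -29054 - 39298 = -68352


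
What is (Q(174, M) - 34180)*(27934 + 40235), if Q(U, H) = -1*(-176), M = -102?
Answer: -2318018676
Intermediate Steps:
Q(U, H) = 176
(Q(174, M) - 34180)*(27934 + 40235) = (176 - 34180)*(27934 + 40235) = -34004*68169 = -2318018676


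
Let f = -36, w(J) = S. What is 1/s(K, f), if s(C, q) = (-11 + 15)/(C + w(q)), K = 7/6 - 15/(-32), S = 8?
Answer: 925/384 ≈ 2.4089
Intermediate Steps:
w(J) = 8
K = 157/96 (K = 7*(1/6) - 15*(-1/32) = 7/6 + 15/32 = 157/96 ≈ 1.6354)
s(C, q) = 4/(8 + C) (s(C, q) = (-11 + 15)/(C + 8) = 4/(8 + C))
1/s(K, f) = 1/(4/(8 + 157/96)) = 1/(4/(925/96)) = 1/(4*(96/925)) = 1/(384/925) = 925/384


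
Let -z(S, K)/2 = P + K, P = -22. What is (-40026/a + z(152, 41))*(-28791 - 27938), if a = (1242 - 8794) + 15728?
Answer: 1421118179/584 ≈ 2.4334e+6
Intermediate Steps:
z(S, K) = 44 - 2*K (z(S, K) = -2*(-22 + K) = 44 - 2*K)
a = 8176 (a = -7552 + 15728 = 8176)
(-40026/a + z(152, 41))*(-28791 - 27938) = (-40026/8176 + (44 - 2*41))*(-28791 - 27938) = (-40026*1/8176 + (44 - 82))*(-56729) = (-2859/584 - 38)*(-56729) = -25051/584*(-56729) = 1421118179/584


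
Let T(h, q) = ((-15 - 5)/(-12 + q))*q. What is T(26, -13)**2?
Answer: 2704/25 ≈ 108.16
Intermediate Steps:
T(h, q) = -20*q/(-12 + q) (T(h, q) = (-20/(-12 + q))*q = -20*q/(-12 + q))
T(26, -13)**2 = (-20*(-13)/(-12 - 13))**2 = (-20*(-13)/(-25))**2 = (-20*(-13)*(-1/25))**2 = (-52/5)**2 = 2704/25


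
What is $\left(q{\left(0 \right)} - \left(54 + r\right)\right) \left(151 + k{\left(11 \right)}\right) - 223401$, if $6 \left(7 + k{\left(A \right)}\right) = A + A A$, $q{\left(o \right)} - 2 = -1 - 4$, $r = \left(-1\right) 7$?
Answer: $-231701$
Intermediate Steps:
$r = -7$
$q{\left(o \right)} = -3$ ($q{\left(o \right)} = 2 - 5 = -3$)
$k{\left(A \right)} = -7 + \frac{A}{6} + \frac{A^{2}}{6}$ ($k{\left(A \right)} = -7 + \frac{A + A A}{6} = -7 + \frac{A + A^{2}}{6} = -7 + \left(\frac{A}{6} + \frac{A^{2}}{6}\right) = -7 + \frac{A}{6} + \frac{A^{2}}{6}$)
$\left(q{\left(0 \right)} - \left(54 + r\right)\right) \left(151 + k{\left(11 \right)}\right) - 223401 = \left(-3 - 47\right) \left(151 + \left(-7 + \frac{1}{6} \cdot 11 + \frac{11^{2}}{6}\right)\right) - 223401 = \left(-3 + \left(-54 + 7\right)\right) \left(151 + \left(-7 + \frac{11}{6} + \frac{1}{6} \cdot 121\right)\right) - 223401 = \left(-3 - 47\right) \left(151 + \left(-7 + \frac{11}{6} + \frac{121}{6}\right)\right) - 223401 = - 50 \left(151 + 15\right) - 223401 = \left(-50\right) 166 - 223401 = -8300 - 223401 = -231701$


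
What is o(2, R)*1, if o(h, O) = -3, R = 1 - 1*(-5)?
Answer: -3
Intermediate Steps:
R = 6 (R = 1 + 5 = 6)
o(2, R)*1 = -3*1 = -3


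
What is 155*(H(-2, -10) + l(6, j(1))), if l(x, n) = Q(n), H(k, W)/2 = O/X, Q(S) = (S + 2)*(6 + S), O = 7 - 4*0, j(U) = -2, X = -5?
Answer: -434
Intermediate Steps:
O = 7 (O = 7 - 1*0 = 7 + 0 = 7)
Q(S) = (2 + S)*(6 + S)
H(k, W) = -14/5 (H(k, W) = 2*(7/(-5)) = 2*(7*(-1/5)) = 2*(-7/5) = -14/5)
l(x, n) = 12 + n**2 + 8*n
155*(H(-2, -10) + l(6, j(1))) = 155*(-14/5 + (12 + (-2)**2 + 8*(-2))) = 155*(-14/5 + (12 + 4 - 16)) = 155*(-14/5 + 0) = 155*(-14/5) = -434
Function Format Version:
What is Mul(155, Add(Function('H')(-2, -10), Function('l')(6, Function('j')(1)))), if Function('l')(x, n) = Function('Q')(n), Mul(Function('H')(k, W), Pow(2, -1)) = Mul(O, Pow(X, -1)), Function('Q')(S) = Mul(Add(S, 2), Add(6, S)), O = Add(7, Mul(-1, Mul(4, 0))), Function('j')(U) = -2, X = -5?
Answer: -434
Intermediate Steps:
O = 7 (O = Add(7, Mul(-1, 0)) = Add(7, 0) = 7)
Function('Q')(S) = Mul(Add(2, S), Add(6, S))
Function('H')(k, W) = Rational(-14, 5) (Function('H')(k, W) = Mul(2, Mul(7, Pow(-5, -1))) = Mul(2, Mul(7, Rational(-1, 5))) = Mul(2, Rational(-7, 5)) = Rational(-14, 5))
Function('l')(x, n) = Add(12, Pow(n, 2), Mul(8, n))
Mul(155, Add(Function('H')(-2, -10), Function('l')(6, Function('j')(1)))) = Mul(155, Add(Rational(-14, 5), Add(12, Pow(-2, 2), Mul(8, -2)))) = Mul(155, Add(Rational(-14, 5), Add(12, 4, -16))) = Mul(155, Add(Rational(-14, 5), 0)) = Mul(155, Rational(-14, 5)) = -434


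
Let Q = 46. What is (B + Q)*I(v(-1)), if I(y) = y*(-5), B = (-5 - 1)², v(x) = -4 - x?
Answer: 1230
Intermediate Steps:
B = 36 (B = (-6)² = 36)
I(y) = -5*y
(B + Q)*I(v(-1)) = (36 + 46)*(-5*(-4 - 1*(-1))) = 82*(-5*(-4 + 1)) = 82*(-5*(-3)) = 82*15 = 1230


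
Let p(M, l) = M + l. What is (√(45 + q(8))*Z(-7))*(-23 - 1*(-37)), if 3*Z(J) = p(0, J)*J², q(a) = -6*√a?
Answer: -4802*√(45 - 12*√2)/3 ≈ -8474.4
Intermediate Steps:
Z(J) = J³/3 (Z(J) = ((0 + J)*J²)/3 = (J*J²)/3 = J³/3)
(√(45 + q(8))*Z(-7))*(-23 - 1*(-37)) = (√(45 - 12*√2)*((⅓)*(-7)³))*(-23 - 1*(-37)) = (√(45 - 12*√2)*((⅓)*(-343)))*(-23 + 37) = (√(45 - 12*√2)*(-343/3))*14 = -343*√(45 - 12*√2)/3*14 = -4802*√(45 - 12*√2)/3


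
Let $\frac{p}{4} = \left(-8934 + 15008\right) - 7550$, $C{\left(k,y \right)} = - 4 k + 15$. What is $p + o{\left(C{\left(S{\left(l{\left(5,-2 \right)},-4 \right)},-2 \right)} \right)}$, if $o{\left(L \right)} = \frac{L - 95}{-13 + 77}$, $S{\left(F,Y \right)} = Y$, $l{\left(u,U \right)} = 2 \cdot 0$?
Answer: $-5905$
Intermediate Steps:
$l{\left(u,U \right)} = 0$
$C{\left(k,y \right)} = 15 - 4 k$
$o{\left(L \right)} = - \frac{95}{64} + \frac{L}{64}$ ($o{\left(L \right)} = \frac{-95 + L}{64} = \left(-95 + L\right) \frac{1}{64} = - \frac{95}{64} + \frac{L}{64}$)
$p = -5904$ ($p = 4 \left(\left(-8934 + 15008\right) - 7550\right) = 4 \left(6074 - 7550\right) = 4 \left(-1476\right) = -5904$)
$p + o{\left(C{\left(S{\left(l{\left(5,-2 \right)},-4 \right)},-2 \right)} \right)} = -5904 - \left(\frac{95}{64} - \frac{15 - -16}{64}\right) = -5904 - \left(\frac{95}{64} - \frac{15 + 16}{64}\right) = -5904 + \left(- \frac{95}{64} + \frac{1}{64} \cdot 31\right) = -5904 + \left(- \frac{95}{64} + \frac{31}{64}\right) = -5904 - 1 = -5905$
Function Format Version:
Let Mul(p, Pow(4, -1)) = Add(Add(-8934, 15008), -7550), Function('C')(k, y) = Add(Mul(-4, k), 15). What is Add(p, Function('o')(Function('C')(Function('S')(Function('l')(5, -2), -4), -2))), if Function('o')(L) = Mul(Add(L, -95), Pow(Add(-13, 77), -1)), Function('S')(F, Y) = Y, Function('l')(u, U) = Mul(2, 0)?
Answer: -5905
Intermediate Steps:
Function('l')(u, U) = 0
Function('C')(k, y) = Add(15, Mul(-4, k))
Function('o')(L) = Add(Rational(-95, 64), Mul(Rational(1, 64), L)) (Function('o')(L) = Mul(Add(-95, L), Pow(64, -1)) = Mul(Add(-95, L), Rational(1, 64)) = Add(Rational(-95, 64), Mul(Rational(1, 64), L)))
p = -5904 (p = Mul(4, Add(Add(-8934, 15008), -7550)) = Mul(4, Add(6074, -7550)) = Mul(4, -1476) = -5904)
Add(p, Function('o')(Function('C')(Function('S')(Function('l')(5, -2), -4), -2))) = Add(-5904, Add(Rational(-95, 64), Mul(Rational(1, 64), Add(15, Mul(-4, -4))))) = Add(-5904, Add(Rational(-95, 64), Mul(Rational(1, 64), Add(15, 16)))) = Add(-5904, Add(Rational(-95, 64), Mul(Rational(1, 64), 31))) = Add(-5904, Add(Rational(-95, 64), Rational(31, 64))) = Add(-5904, -1) = -5905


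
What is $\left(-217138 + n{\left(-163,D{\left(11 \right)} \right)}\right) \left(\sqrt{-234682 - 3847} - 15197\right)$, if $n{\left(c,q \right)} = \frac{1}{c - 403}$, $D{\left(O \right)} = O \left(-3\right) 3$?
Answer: $\frac{1867712956473}{566} - \frac{122900109 i \sqrt{238529}}{566} \approx 3.2998 \cdot 10^{9} - 1.0605 \cdot 10^{8} i$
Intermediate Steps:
$D{\left(O \right)} = - 9 O$ ($D{\left(O \right)} = - 3 O 3 = - 9 O$)
$n{\left(c,q \right)} = \frac{1}{-403 + c}$
$\left(-217138 + n{\left(-163,D{\left(11 \right)} \right)}\right) \left(\sqrt{-234682 - 3847} - 15197\right) = \left(-217138 + \frac{1}{-403 - 163}\right) \left(\sqrt{-234682 - 3847} - 15197\right) = \left(-217138 + \frac{1}{-566}\right) \left(\sqrt{-238529} - 15197\right) = \left(-217138 - \frac{1}{566}\right) \left(i \sqrt{238529} - 15197\right) = - \frac{122900109 \left(-15197 + i \sqrt{238529}\right)}{566} = \frac{1867712956473}{566} - \frac{122900109 i \sqrt{238529}}{566}$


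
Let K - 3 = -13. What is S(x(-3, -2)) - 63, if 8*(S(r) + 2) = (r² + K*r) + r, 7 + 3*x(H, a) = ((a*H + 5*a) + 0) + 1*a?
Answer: -520/9 ≈ -57.778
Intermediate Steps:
K = -10 (K = 3 - 13 = -10)
x(H, a) = -7/3 + 2*a + H*a/3 (x(H, a) = -7/3 + (((a*H + 5*a) + 0) + 1*a)/3 = -7/3 + (((H*a + 5*a) + 0) + a)/3 = -7/3 + (((5*a + H*a) + 0) + a)/3 = -7/3 + ((5*a + H*a) + a)/3 = -7/3 + (6*a + H*a)/3 = -7/3 + (2*a + H*a/3) = -7/3 + 2*a + H*a/3)
S(r) = -2 - 9*r/8 + r²/8 (S(r) = -2 + ((r² - 10*r) + r)/8 = -2 + (r² - 9*r)/8 = -2 + (-9*r/8 + r²/8) = -2 - 9*r/8 + r²/8)
S(x(-3, -2)) - 63 = (-2 - 9*(-7/3 + 2*(-2) + (⅓)*(-3)*(-2))/8 + (-7/3 + 2*(-2) + (⅓)*(-3)*(-2))²/8) - 63 = (-2 - 9*(-7/3 - 4 + 2)/8 + (-7/3 - 4 + 2)²/8) - 63 = (-2 - 9/8*(-13/3) + (-13/3)²/8) - 63 = (-2 + 39/8 + (⅛)*(169/9)) - 63 = (-2 + 39/8 + 169/72) - 63 = 47/9 - 63 = -520/9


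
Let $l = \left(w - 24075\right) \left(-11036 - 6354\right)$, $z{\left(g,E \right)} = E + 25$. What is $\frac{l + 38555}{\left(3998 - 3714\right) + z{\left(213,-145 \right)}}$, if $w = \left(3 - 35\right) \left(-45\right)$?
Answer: $\frac{393661205}{164} \approx 2.4004 \cdot 10^{6}$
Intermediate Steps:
$w = 1440$ ($w = \left(-32\right) \left(-45\right) = 1440$)
$z{\left(g,E \right)} = 25 + E$
$l = 393622650$ ($l = \left(1440 - 24075\right) \left(-11036 - 6354\right) = \left(-22635\right) \left(-17390\right) = 393622650$)
$\frac{l + 38555}{\left(3998 - 3714\right) + z{\left(213,-145 \right)}} = \frac{393622650 + 38555}{\left(3998 - 3714\right) + \left(25 - 145\right)} = \frac{393661205}{\left(3998 - 3714\right) - 120} = \frac{393661205}{284 - 120} = \frac{393661205}{164}$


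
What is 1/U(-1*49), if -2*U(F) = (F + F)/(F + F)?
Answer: -2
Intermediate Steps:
U(F) = -½ (U(F) = -(F + F)/(2*(F + F)) = -2*F/(2*(2*F)) = -2*F*1/(2*F)/2 = -½*1 = -½)
1/U(-1*49) = 1/(-½) = -2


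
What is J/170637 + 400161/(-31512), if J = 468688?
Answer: -17837658767/1792371048 ≈ -9.9520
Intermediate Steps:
J/170637 + 400161/(-31512) = 468688/170637 + 400161/(-31512) = 468688*(1/170637) + 400161*(-1/31512) = 468688/170637 - 133387/10504 = -17837658767/1792371048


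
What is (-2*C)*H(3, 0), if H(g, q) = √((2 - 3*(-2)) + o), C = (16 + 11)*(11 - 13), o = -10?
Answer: 108*I*√2 ≈ 152.74*I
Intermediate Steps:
C = -54 (C = 27*(-2) = -54)
H(g, q) = I*√2 (H(g, q) = √((2 - 3*(-2)) - 10) = √((2 + 6) - 10) = √(8 - 10) = √(-2) = I*√2)
(-2*C)*H(3, 0) = (-2*(-54))*(I*√2) = 108*(I*√2) = 108*I*√2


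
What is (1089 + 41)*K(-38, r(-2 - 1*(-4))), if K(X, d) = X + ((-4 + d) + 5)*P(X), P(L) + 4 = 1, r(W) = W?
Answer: -53110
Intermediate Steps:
P(L) = -3 (P(L) = -4 + 1 = -3)
K(X, d) = -3 + X - 3*d (K(X, d) = X + ((-4 + d) + 5)*(-3) = X + (1 + d)*(-3) = X + (-3 - 3*d) = -3 + X - 3*d)
(1089 + 41)*K(-38, r(-2 - 1*(-4))) = (1089 + 41)*(-3 - 38 - 3*(-2 - 1*(-4))) = 1130*(-3 - 38 - 3*(-2 + 4)) = 1130*(-3 - 38 - 3*2) = 1130*(-3 - 38 - 6) = 1130*(-47) = -53110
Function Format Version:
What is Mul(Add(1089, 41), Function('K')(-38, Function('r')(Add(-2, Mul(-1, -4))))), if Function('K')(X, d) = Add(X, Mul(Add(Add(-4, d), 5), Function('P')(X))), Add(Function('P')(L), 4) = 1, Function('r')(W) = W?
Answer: -53110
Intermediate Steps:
Function('P')(L) = -3 (Function('P')(L) = Add(-4, 1) = -3)
Function('K')(X, d) = Add(-3, X, Mul(-3, d)) (Function('K')(X, d) = Add(X, Mul(Add(Add(-4, d), 5), -3)) = Add(X, Mul(Add(1, d), -3)) = Add(X, Add(-3, Mul(-3, d))) = Add(-3, X, Mul(-3, d)))
Mul(Add(1089, 41), Function('K')(-38, Function('r')(Add(-2, Mul(-1, -4))))) = Mul(Add(1089, 41), Add(-3, -38, Mul(-3, Add(-2, Mul(-1, -4))))) = Mul(1130, Add(-3, -38, Mul(-3, Add(-2, 4)))) = Mul(1130, Add(-3, -38, Mul(-3, 2))) = Mul(1130, Add(-3, -38, -6)) = Mul(1130, -47) = -53110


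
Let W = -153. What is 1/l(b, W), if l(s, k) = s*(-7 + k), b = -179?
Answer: 1/28640 ≈ 3.4916e-5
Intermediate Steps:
1/l(b, W) = 1/(-179*(-7 - 153)) = 1/(-179*(-160)) = 1/28640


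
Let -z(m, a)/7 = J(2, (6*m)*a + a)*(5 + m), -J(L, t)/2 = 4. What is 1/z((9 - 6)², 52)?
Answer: 1/784 ≈ 0.0012755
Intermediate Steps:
J(L, t) = -8 (J(L, t) = -2*4 = -8)
z(m, a) = 280 + 56*m (z(m, a) = -(-56)*(5 + m) = -7*(-40 - 8*m) = 280 + 56*m)
1/z((9 - 6)², 52) = 1/(280 + 56*(9 - 6)²) = 1/(280 + 56*3²) = 1/(280 + 56*9) = 1/(280 + 504) = 1/784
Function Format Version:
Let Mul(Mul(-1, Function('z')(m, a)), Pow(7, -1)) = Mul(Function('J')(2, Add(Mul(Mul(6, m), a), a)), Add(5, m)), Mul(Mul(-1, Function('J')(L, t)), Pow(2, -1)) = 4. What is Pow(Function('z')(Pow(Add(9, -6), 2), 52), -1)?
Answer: Rational(1, 784) ≈ 0.0012755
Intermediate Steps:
Function('J')(L, t) = -8 (Function('J')(L, t) = Mul(-2, 4) = -8)
Function('z')(m, a) = Add(280, Mul(56, m)) (Function('z')(m, a) = Mul(-7, Mul(-8, Add(5, m))) = Mul(-7, Add(-40, Mul(-8, m))) = Add(280, Mul(56, m)))
Pow(Function('z')(Pow(Add(9, -6), 2), 52), -1) = Pow(Add(280, Mul(56, Pow(Add(9, -6), 2))), -1) = Pow(Add(280, Mul(56, Pow(3, 2))), -1) = Pow(Add(280, Mul(56, 9)), -1) = Pow(Add(280, 504), -1) = Pow(784, -1) = Rational(1, 784)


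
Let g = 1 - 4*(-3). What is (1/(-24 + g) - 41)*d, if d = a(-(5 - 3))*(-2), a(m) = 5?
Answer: 4520/11 ≈ 410.91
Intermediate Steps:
g = 13 (g = 1 + 12 = 13)
d = -10 (d = 5*(-2) = -10)
(1/(-24 + g) - 41)*d = (1/(-24 + 13) - 41)*(-10) = (1/(-11) - 41)*(-10) = (-1/11 - 41)*(-10) = -452/11*(-10) = 4520/11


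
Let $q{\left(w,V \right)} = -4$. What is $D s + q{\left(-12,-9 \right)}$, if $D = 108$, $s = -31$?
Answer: $-3352$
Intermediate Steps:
$D s + q{\left(-12,-9 \right)} = 108 \left(-31\right) - 4 = -3348 - 4 = -3352$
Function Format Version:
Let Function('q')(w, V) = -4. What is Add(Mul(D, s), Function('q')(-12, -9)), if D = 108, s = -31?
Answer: -3352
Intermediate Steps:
Add(Mul(D, s), Function('q')(-12, -9)) = Add(Mul(108, -31), -4) = Add(-3348, -4) = -3352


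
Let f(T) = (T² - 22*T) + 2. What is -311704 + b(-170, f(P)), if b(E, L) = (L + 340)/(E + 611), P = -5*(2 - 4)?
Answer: -45820414/147 ≈ -3.1170e+5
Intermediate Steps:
P = 10 (P = -5*(-2) = 10)
f(T) = 2 + T² - 22*T
b(E, L) = (340 + L)/(611 + E)
-311704 + b(-170, f(P)) = -311704 + (340 + (2 + 10² - 22*10))/(611 - 170) = -311704 + (340 + (2 + 100 - 220))/441 = -311704 + (340 - 118)/441 = -311704 + (1/441)*222 = -311704 + 74/147 = -45820414/147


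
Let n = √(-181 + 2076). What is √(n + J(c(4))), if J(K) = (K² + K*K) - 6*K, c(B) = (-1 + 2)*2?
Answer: √(-4 + √1895) ≈ 6.2874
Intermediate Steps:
c(B) = 2 (c(B) = 1*2 = 2)
n = √1895 ≈ 43.532
J(K) = -6*K + 2*K² (J(K) = (K² + K²) - 6*K = 2*K² - 6*K = -6*K + 2*K²)
√(n + J(c(4))) = √(√1895 + 2*2*(-3 + 2)) = √(√1895 + 2*2*(-1)) = √(√1895 - 4) = √(-4 + √1895)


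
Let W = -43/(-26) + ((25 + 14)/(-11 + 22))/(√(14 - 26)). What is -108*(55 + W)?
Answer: -79542/13 + 702*I*√3/11 ≈ -6118.6 + 110.54*I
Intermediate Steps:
W = 43/26 - 13*I*√3/22 (W = -43*(-1/26) + (39/11)/(√(-12)) = 43/26 + (39*(1/11))/((2*I*√3)) = 43/26 + 39*(-I*√3/6)/11 = 43/26 - 13*I*√3/22 ≈ 1.6538 - 1.0235*I)
-108*(55 + W) = -108*(55 + (43/26 - 13*I*√3/22)) = -108*(1473/26 - 13*I*√3/22) = -79542/13 + 702*I*√3/11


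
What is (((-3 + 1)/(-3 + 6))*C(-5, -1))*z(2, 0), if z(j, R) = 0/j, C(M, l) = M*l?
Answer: 0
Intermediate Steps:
z(j, R) = 0
(((-3 + 1)/(-3 + 6))*C(-5, -1))*z(2, 0) = (((-3 + 1)/(-3 + 6))*(-5*(-1)))*0 = (-2/3*5)*0 = (-2*1/3*5)*0 = -2/3*5*0 = -10/3*0 = 0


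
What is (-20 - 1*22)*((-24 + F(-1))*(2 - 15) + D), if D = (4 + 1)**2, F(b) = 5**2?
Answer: -504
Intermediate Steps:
F(b) = 25
D = 25 (D = 5**2 = 25)
(-20 - 1*22)*((-24 + F(-1))*(2 - 15) + D) = (-20 - 1*22)*((-24 + 25)*(2 - 15) + 25) = (-20 - 22)*(1*(-13) + 25) = -42*(-13 + 25) = -42*12 = -504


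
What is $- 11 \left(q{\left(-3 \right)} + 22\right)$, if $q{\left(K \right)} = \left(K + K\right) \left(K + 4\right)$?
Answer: $-176$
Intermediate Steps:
$q{\left(K \right)} = 2 K \left(4 + K\right)$
$- 11 \left(q{\left(-3 \right)} + 22\right) = - 11 \left(2 \left(-3\right) \left(4 - 3\right) + 22\right) = - 11 \left(2 \left(-3\right) 1 + 22\right) = - 11 \left(-6 + 22\right) = \left(-11\right) 16 = -176$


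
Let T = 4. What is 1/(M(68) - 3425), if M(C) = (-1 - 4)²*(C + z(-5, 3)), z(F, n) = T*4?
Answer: -1/1325 ≈ -0.00075472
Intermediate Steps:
z(F, n) = 16 (z(F, n) = 4*4 = 16)
M(C) = 400 + 25*C (M(C) = (-1 - 4)²*(C + 16) = (-5)²*(16 + C) = 25*(16 + C) = 400 + 25*C)
1/(M(68) - 3425) = 1/((400 + 25*68) - 3425) = 1/((400 + 1700) - 3425) = 1/(2100 - 3425) = 1/(-1325) = -1/1325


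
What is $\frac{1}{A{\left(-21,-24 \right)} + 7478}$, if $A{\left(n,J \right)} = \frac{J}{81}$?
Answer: $\frac{27}{201898} \approx 0.00013373$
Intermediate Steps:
$A{\left(n,J \right)} = \frac{J}{81}$ ($A{\left(n,J \right)} = J \frac{1}{81} = \frac{J}{81}$)
$\frac{1}{A{\left(-21,-24 \right)} + 7478} = \frac{1}{\frac{1}{81} \left(-24\right) + 7478} = \frac{1}{- \frac{8}{27} + 7478} = \frac{1}{\frac{201898}{27}} = \frac{27}{201898}$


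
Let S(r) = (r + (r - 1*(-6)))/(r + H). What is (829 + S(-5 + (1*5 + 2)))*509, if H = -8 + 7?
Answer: 427051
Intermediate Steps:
H = -1
S(r) = (6 + 2*r)/(-1 + r) (S(r) = (r + (r - 1*(-6)))/(r - 1) = (r + (r + 6))/(-1 + r) = (r + (6 + r))/(-1 + r) = (6 + 2*r)/(-1 + r))
(829 + S(-5 + (1*5 + 2)))*509 = (829 + 2*(3 + (-5 + (1*5 + 2)))/(-1 + (-5 + (1*5 + 2))))*509 = (829 + 2*(3 + (-5 + (5 + 2)))/(-1 + (-5 + (5 + 2))))*509 = (829 + 2*(3 + (-5 + 7))/(-1 + (-5 + 7)))*509 = (829 + 2*(3 + 2)/(-1 + 2))*509 = (829 + 2*5/1)*509 = (829 + 2*1*5)*509 = (829 + 10)*509 = 839*509 = 427051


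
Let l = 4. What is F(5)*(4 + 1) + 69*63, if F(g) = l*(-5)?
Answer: 4247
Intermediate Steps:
F(g) = -20 (F(g) = 4*(-5) = -20)
F(5)*(4 + 1) + 69*63 = -20*(4 + 1) + 69*63 = -20*5 + 4347 = -100 + 4347 = 4247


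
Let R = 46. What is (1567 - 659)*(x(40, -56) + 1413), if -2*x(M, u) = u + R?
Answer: 1287544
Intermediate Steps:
x(M, u) = -23 - u/2 (x(M, u) = -(u + 46)/2 = -(46 + u)/2 = -23 - u/2)
(1567 - 659)*(x(40, -56) + 1413) = (1567 - 659)*((-23 - ½*(-56)) + 1413) = 908*((-23 + 28) + 1413) = 908*(5 + 1413) = 908*1418 = 1287544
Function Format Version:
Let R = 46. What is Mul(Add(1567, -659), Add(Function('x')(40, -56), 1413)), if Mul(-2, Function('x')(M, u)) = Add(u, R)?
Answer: 1287544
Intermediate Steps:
Function('x')(M, u) = Add(-23, Mul(Rational(-1, 2), u)) (Function('x')(M, u) = Mul(Rational(-1, 2), Add(u, 46)) = Mul(Rational(-1, 2), Add(46, u)) = Add(-23, Mul(Rational(-1, 2), u)))
Mul(Add(1567, -659), Add(Function('x')(40, -56), 1413)) = Mul(Add(1567, -659), Add(Add(-23, Mul(Rational(-1, 2), -56)), 1413)) = Mul(908, Add(Add(-23, 28), 1413)) = Mul(908, Add(5, 1413)) = Mul(908, 1418) = 1287544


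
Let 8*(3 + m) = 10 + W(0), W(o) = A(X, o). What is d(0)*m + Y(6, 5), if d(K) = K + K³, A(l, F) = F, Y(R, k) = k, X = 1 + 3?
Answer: 5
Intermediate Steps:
X = 4
W(o) = o
m = -7/4 (m = -3 + (10 + 0)/8 = -3 + (⅛)*10 = -3 + 5/4 = -7/4 ≈ -1.7500)
d(0)*m + Y(6, 5) = (0 + 0³)*(-7/4) + 5 = (0 + 0)*(-7/4) + 5 = 0*(-7/4) + 5 = 0 + 5 = 5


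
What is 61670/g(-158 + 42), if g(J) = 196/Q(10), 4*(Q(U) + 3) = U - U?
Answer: -13215/14 ≈ -943.93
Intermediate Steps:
Q(U) = -3 (Q(U) = -3 + (U - U)/4 = -3 + (1/4)*0 = -3 + 0 = -3)
g(J) = -196/3 (g(J) = 196/(-3) = 196*(-1/3) = -196/3)
61670/g(-158 + 42) = 61670/(-196/3) = 61670*(-3/196) = -13215/14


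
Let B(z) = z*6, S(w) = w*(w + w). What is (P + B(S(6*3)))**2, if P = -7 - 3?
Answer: 15038884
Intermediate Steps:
S(w) = 2*w**2 (S(w) = w*(2*w) = 2*w**2)
P = -10
B(z) = 6*z
(P + B(S(6*3)))**2 = (-10 + 6*(2*(6*3)**2))**2 = (-10 + 6*(2*18**2))**2 = (-10 + 6*(2*324))**2 = (-10 + 6*648)**2 = (-10 + 3888)**2 = 3878**2 = 15038884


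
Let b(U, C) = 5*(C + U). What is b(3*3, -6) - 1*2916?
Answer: -2901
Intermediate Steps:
b(U, C) = 5*C + 5*U
b(3*3, -6) - 1*2916 = (5*(-6) + 5*(3*3)) - 1*2916 = (-30 + 5*9) - 2916 = (-30 + 45) - 2916 = 15 - 2916 = -2901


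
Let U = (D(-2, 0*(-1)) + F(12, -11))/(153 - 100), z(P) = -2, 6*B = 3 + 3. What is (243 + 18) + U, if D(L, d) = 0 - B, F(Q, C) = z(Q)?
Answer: 13830/53 ≈ 260.94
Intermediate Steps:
B = 1 (B = (3 + 3)/6 = (1/6)*6 = 1)
F(Q, C) = -2
D(L, d) = -1 (D(L, d) = 0 - 1*1 = 0 - 1 = -1)
U = -3/53 (U = (-1 - 2)/(153 - 100) = -3/53 ≈ -0.056604)
(243 + 18) + U = (243 + 18) - 3/53 = 261 - 3/53 = 13830/53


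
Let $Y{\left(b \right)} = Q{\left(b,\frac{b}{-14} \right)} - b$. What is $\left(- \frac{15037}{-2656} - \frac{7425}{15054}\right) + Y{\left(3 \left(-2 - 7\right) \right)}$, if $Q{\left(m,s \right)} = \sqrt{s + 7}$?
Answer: $\frac{214366441}{6663904} + \frac{5 \sqrt{70}}{14} \approx 35.156$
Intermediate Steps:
$Q{\left(m,s \right)} = \sqrt{7 + s}$
$Y{\left(b \right)} = \sqrt{7 - \frac{b}{14}} - b$ ($Y{\left(b \right)} = \sqrt{7 + \frac{b}{-14}} - b = \sqrt{7 + b \left(- \frac{1}{14}\right)} - b = \sqrt{7 - \frac{b}{14}} - b$)
$\left(- \frac{15037}{-2656} - \frac{7425}{15054}\right) + Y{\left(3 \left(-2 - 7\right) \right)} = \left(- \frac{15037}{-2656} - \frac{7425}{15054}\right) + \left(- 3 \left(-2 - 7\right) + \frac{\sqrt{1372 - 14 \cdot 3 \left(-2 - 7\right)}}{14}\right) = \left(\left(-15037\right) \left(- \frac{1}{2656}\right) - \frac{2475}{5018}\right) + \left(- 3 \left(-9\right) + \frac{\sqrt{1372 - 14 \cdot 3 \left(-9\right)}}{14}\right) = \left(\frac{15037}{2656} - \frac{2475}{5018}\right) + \left(\left(-1\right) \left(-27\right) + \frac{\sqrt{1372 - -378}}{14}\right) = \frac{34441033}{6663904} + \left(27 + \frac{\sqrt{1372 + 378}}{14}\right) = \frac{34441033}{6663904} + \left(27 + \frac{\sqrt{1750}}{14}\right) = \frac{34441033}{6663904} + \left(27 + \frac{5 \sqrt{70}}{14}\right) = \frac{214366441}{6663904} + \frac{5 \sqrt{70}}{14}$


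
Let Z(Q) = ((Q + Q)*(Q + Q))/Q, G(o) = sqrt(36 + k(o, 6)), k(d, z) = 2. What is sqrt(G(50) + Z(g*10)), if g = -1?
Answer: sqrt(-40 + sqrt(38)) ≈ 5.8168*I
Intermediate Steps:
G(o) = sqrt(38) (G(o) = sqrt(36 + 2) = sqrt(38))
Z(Q) = 4*Q (Z(Q) = ((2*Q)*(2*Q))/Q = (4*Q**2)/Q = 4*Q)
sqrt(G(50) + Z(g*10)) = sqrt(sqrt(38) + 4*(-1*10)) = sqrt(sqrt(38) + 4*(-10)) = sqrt(sqrt(38) - 40) = sqrt(-40 + sqrt(38))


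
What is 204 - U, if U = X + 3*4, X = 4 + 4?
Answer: 184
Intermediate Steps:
X = 8
U = 20 (U = 8 + 3*4 = 8 + 12 = 20)
204 - U = 204 - 1*20 = 204 - 20 = 184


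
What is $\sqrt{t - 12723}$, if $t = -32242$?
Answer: $23 i \sqrt{85} \approx 212.05 i$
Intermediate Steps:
$\sqrt{t - 12723} = \sqrt{-32242 - 12723} = \sqrt{-44965} = 23 i \sqrt{85}$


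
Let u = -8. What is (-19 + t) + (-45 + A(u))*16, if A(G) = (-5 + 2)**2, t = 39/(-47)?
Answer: -28004/47 ≈ -595.83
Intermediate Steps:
t = -39/47 (t = 39*(-1/47) = -39/47 ≈ -0.82979)
A(G) = 9 (A(G) = (-3)**2 = 9)
(-19 + t) + (-45 + A(u))*16 = (-19 - 39/47) + (-45 + 9)*16 = -932/47 - 36*16 = -932/47 - 576 = -28004/47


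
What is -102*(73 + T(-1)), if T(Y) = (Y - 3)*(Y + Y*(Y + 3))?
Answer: -8670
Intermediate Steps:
T(Y) = (-3 + Y)*(Y + Y*(3 + Y))
-102*(73 + T(-1)) = -102*(73 - (-12 - 1 + (-1)**2)) = -102*(73 - (-12 - 1 + 1)) = -102*(73 - 1*(-12)) = -102*(73 + 12) = -102*85 = -8670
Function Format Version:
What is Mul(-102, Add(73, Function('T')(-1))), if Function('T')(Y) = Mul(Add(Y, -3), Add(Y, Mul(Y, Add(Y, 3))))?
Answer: -8670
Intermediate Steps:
Function('T')(Y) = Mul(Add(-3, Y), Add(Y, Mul(Y, Add(3, Y))))
Mul(-102, Add(73, Function('T')(-1))) = Mul(-102, Add(73, Mul(-1, Add(-12, -1, Pow(-1, 2))))) = Mul(-102, Add(73, Mul(-1, Add(-12, -1, 1)))) = Mul(-102, Add(73, Mul(-1, -12))) = Mul(-102, Add(73, 12)) = Mul(-102, 85) = -8670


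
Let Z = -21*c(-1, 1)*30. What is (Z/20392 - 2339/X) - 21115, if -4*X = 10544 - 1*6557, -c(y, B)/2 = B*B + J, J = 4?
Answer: -429123728077/20325726 ≈ -21112.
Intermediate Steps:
c(y, B) = -8 - 2*B² (c(y, B) = -2*(B*B + 4) = -2*(B² + 4) = -2*(4 + B²) = -8 - 2*B²)
X = -3987/4 (X = -(10544 - 1*6557)/4 = -(10544 - 6557)/4 = -¼*3987 = -3987/4 ≈ -996.75)
Z = 6300 (Z = -21*(-8 - 2*1²)*30 = -21*(-8 - 2*1)*30 = -21*(-8 - 2)*30 = -21*(-10)*30 = 210*30 = 6300)
(Z/20392 - 2339/X) - 21115 = (6300/20392 - 2339/(-3987/4)) - 21115 = (6300*(1/20392) - 2339*(-4/3987)) - 21115 = (1575/5098 + 9356/3987) - 21115 = 53976413/20325726 - 21115 = -429123728077/20325726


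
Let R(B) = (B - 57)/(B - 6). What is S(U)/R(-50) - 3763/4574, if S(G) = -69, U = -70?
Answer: -18076577/489418 ≈ -36.935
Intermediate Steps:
R(B) = (-57 + B)/(-6 + B)
S(U)/R(-50) - 3763/4574 = -69*(-6 - 50)/(-57 - 50) - 3763/4574 = -69/(-107/(-56)) - 3763*1/4574 = -69/((-1/56*(-107))) - 3763/4574 = -69/107/56 - 3763/4574 = -69*56/107 - 3763/4574 = -3864/107 - 3763/4574 = -18076577/489418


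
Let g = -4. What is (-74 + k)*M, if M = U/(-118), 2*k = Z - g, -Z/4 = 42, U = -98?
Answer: -7644/59 ≈ -129.56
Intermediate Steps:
Z = -168 (Z = -4*42 = -168)
k = -82 (k = (-168 - 1*(-4))/2 = (-168 + 4)/2 = (1/2)*(-164) = -82)
M = 49/59 (M = -98/(-118) = -98*(-1/118) = 49/59 ≈ 0.83051)
(-74 + k)*M = (-74 - 82)*(49/59) = -156*49/59 = -7644/59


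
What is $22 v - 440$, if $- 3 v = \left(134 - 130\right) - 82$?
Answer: $132$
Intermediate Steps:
$v = 26$ ($v = - \frac{\left(134 - 130\right) - 82}{3} = - \frac{4 - 82}{3} = \left(- \frac{1}{3}\right) \left(-78\right) = 26$)
$22 v - 440 = 22 \cdot 26 - 440 = 572 - 440 = 132$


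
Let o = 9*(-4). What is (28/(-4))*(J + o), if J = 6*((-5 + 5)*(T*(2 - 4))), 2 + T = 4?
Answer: 252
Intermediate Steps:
T = 2 (T = -2 + 4 = 2)
o = -36
J = 0 (J = 6*((-5 + 5)*(2*(2 - 4))) = 6*(0*(2*(-2))) = 6*(0*(-4)) = 6*0 = 0)
(28/(-4))*(J + o) = (28/(-4))*(0 - 36) = (28*(-¼))*(-36) = -7*(-36) = 252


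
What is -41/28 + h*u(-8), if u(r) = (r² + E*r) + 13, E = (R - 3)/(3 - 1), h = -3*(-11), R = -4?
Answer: 96979/28 ≈ 3463.5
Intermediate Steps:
h = 33
E = -7/2 (E = (-4 - 3)/(3 - 1) = -7/2 ≈ -3.5000)
u(r) = 13 + r² - 7*r/2 (u(r) = (r² - 7*r/2) + 13 = 13 + r² - 7*r/2)
-41/28 + h*u(-8) = -41/28 + 33*(13 + (-8)² - 7/2*(-8)) = -41*1/28 + 33*(13 + 64 + 28) = -41/28 + 33*105 = -41/28 + 3465 = 96979/28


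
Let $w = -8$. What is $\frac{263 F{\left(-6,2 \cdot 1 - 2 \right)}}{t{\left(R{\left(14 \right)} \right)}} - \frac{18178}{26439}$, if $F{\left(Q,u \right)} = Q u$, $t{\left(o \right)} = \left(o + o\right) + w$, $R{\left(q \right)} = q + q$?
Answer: $- \frac{18178}{26439} \approx -0.68754$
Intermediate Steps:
$R{\left(q \right)} = 2 q$
$t{\left(o \right)} = -8 + 2 o$ ($t{\left(o \right)} = \left(o + o\right) - 8 = 2 o - 8 = -8 + 2 o$)
$\frac{263 F{\left(-6,2 \cdot 1 - 2 \right)}}{t{\left(R{\left(14 \right)} \right)}} - \frac{18178}{26439} = \frac{263 \left(- 6 \left(2 \cdot 1 - 2\right)\right)}{-8 + 2 \cdot 2 \cdot 14} - \frac{18178}{26439} = \frac{263 \left(- 6 \left(2 - 2\right)\right)}{-8 + 2 \cdot 28} - \frac{18178}{26439} = \frac{263 \left(\left(-6\right) 0\right)}{-8 + 56} - \frac{18178}{26439} = \frac{263 \cdot 0}{48} - \frac{18178}{26439} = 0 \cdot \frac{1}{48} - \frac{18178}{26439} = 0 - \frac{18178}{26439} = - \frac{18178}{26439}$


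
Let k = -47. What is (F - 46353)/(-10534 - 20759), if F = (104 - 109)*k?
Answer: 46118/31293 ≈ 1.4737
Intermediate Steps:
F = 235 (F = (104 - 109)*(-47) = -5*(-47) = 235)
(F - 46353)/(-10534 - 20759) = (235 - 46353)/(-10534 - 20759) = -46118/(-31293) = -46118*(-1/31293) = 46118/31293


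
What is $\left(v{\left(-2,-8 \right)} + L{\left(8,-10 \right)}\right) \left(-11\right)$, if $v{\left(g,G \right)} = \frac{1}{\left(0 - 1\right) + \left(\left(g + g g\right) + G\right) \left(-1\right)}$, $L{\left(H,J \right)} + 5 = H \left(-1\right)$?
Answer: $\frac{704}{5} \approx 140.8$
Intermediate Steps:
$L{\left(H,J \right)} = -5 - H$ ($L{\left(H,J \right)} = -5 + H \left(-1\right) = -5 - H$)
$v{\left(g,G \right)} = \frac{1}{-1 - G - g - g^{2}}$ ($v{\left(g,G \right)} = \frac{1}{-1 + \left(\left(g + g^{2}\right) + G\right) \left(-1\right)} = \frac{1}{-1 + \left(G + g + g^{2}\right) \left(-1\right)} = \frac{1}{-1 - \left(G + g + g^{2}\right)} = \frac{1}{-1 - G - g - g^{2}}$)
$\left(v{\left(-2,-8 \right)} + L{\left(8,-10 \right)}\right) \left(-11\right) = \left(- \frac{1}{1 - 8 - 2 + \left(-2\right)^{2}} - 13\right) \left(-11\right) = \left(- \frac{1}{1 - 8 - 2 + 4} - 13\right) \left(-11\right) = \left(- \frac{1}{-5} - 13\right) \left(-11\right) = \left(\left(-1\right) \left(- \frac{1}{5}\right) - 13\right) \left(-11\right) = \left(\frac{1}{5} - 13\right) \left(-11\right) = \left(- \frac{64}{5}\right) \left(-11\right) = \frac{704}{5}$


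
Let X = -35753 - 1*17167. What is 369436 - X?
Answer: 422356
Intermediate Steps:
X = -52920 (X = -35753 - 17167 = -52920)
369436 - X = 369436 - 1*(-52920) = 369436 + 52920 = 422356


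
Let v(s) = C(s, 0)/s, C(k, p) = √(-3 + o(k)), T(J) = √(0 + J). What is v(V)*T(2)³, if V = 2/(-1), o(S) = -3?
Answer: -2*I*√3 ≈ -3.4641*I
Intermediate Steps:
T(J) = √J
V = -2 (V = 2*(-1) = -2)
C(k, p) = I*√6 (C(k, p) = √(-3 - 3) = √(-6) = I*√6)
v(s) = I*√6/s (v(s) = (I*√6)/s = I*√6/s)
v(V)*T(2)³ = (I*√6/(-2))*(√2)³ = (I*√6*(-½))*(2*√2) = (-I*√6/2)*(2*√2) = -2*I*√3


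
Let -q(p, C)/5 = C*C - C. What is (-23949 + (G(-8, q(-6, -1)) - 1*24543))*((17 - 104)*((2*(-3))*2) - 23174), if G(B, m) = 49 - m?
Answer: 1071822290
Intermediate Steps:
q(p, C) = -5*C² + 5*C (q(p, C) = -5*(C*C - C) = -5*(C² - C) = -5*C² + 5*C)
(-23949 + (G(-8, q(-6, -1)) - 1*24543))*((17 - 104)*((2*(-3))*2) - 23174) = (-23949 + ((49 - 5*(-1)*(1 - 1*(-1))) - 1*24543))*((17 - 104)*((2*(-3))*2) - 23174) = (-23949 + ((49 - 5*(-1)*(1 + 1)) - 24543))*(-(-522)*2 - 23174) = (-23949 + ((49 - 5*(-1)*2) - 24543))*(-87*(-12) - 23174) = (-23949 + ((49 - 1*(-10)) - 24543))*(1044 - 23174) = (-23949 + ((49 + 10) - 24543))*(-22130) = (-23949 + (59 - 24543))*(-22130) = (-23949 - 24484)*(-22130) = -48433*(-22130) = 1071822290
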